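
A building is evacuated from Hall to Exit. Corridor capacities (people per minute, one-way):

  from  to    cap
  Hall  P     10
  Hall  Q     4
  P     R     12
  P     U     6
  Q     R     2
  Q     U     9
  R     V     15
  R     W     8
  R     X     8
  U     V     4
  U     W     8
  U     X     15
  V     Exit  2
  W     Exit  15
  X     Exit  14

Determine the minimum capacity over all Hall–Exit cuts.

Augment Hall→P→R→V→Exit: bottleneck 2, flow now 2.
Augment Hall→P→R→W→Exit: bottleneck 8, flow now 10.
Augment Hall→Q→R→X→Exit: bottleneck 2, flow now 12.
Augment Hall→Q→U→W→Exit: bottleneck 2, flow now 14.
No augmenting path remains; maximum flow = 14.
By max-flow min-cut, the minimum cut capacity equals the max flow.
In the residual graph, reachable from Hall: {Hall}.
Min-cut edges: Hall→P (10), Hall→Q (4); capacity 10 + 4 = 14.

14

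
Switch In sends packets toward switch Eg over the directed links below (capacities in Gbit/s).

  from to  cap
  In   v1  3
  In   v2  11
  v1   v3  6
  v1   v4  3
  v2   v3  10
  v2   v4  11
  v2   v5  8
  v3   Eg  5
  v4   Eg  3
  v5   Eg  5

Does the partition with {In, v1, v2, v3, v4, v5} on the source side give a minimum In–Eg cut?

Yes — it is a minimum cut (capacity 13).

Given cut capacity: 5 + 3 + 5 = 13.
Augment In→v1→v3→Eg: bottleneck 3, flow now 3.
Augment In→v2→v3→Eg: bottleneck 2, flow now 5.
Augment In→v2→v4→Eg: bottleneck 3, flow now 8.
Augment In→v2→v5→Eg: bottleneck 5, flow now 13.
No augmenting path remains; maximum flow = 13.
Cut capacity 13 equals the max flow, so it is a minimum cut.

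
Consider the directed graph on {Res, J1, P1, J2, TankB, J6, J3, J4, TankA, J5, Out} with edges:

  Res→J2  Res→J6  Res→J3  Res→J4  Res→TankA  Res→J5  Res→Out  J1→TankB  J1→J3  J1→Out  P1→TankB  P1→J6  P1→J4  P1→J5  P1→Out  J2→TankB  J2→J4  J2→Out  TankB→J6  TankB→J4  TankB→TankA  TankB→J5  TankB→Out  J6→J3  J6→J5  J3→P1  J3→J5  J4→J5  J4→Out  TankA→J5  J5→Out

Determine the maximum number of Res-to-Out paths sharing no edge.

Assign every edge capacity 1; by Menger, the answer equals the max flow.
Path Res→Out (+1); total 1.
Path Res→J2→Out (+1); total 2.
Path Res→J4→Out (+1); total 3.
Path Res→J5→Out (+1); total 4.
Path Res→J3→P1→Out (+1); total 5.
No residual Res→Out path; max flow = 5.
Certifying cut of size 5: {J3→P1, J5→Out, Res→J2, Res→J4, Res→Out}.

5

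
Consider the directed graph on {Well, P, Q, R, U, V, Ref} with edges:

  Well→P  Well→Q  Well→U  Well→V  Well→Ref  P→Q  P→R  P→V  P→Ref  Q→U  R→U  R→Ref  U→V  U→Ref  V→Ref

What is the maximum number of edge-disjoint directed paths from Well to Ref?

4

Assign every edge capacity 1; by Menger, the answer equals the max flow.
Path Well→Ref (+1); total 1.
Path Well→P→Ref (+1); total 2.
Path Well→U→Ref (+1); total 3.
Path Well→V→Ref (+1); total 4.
No residual Well→Ref path; max flow = 4.
Certifying cut of size 4: {U→Ref, V→Ref, Well→P, Well→Ref}.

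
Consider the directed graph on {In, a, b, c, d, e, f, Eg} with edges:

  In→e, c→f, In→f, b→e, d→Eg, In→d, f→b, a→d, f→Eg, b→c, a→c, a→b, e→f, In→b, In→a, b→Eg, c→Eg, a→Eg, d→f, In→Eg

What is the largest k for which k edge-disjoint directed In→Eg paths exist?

6

Assign every edge capacity 1; by Menger, the answer equals the max flow.
Path In→Eg (+1); total 1.
Path In→a→Eg (+1); total 2.
Path In→b→Eg (+1); total 3.
Path In→d→Eg (+1); total 4.
Path In→f→Eg (+1); total 5.
Path In→e→f→b→c→Eg (+1); total 6.
No residual In→Eg path; max flow = 6.
Certifying cut of size 6: {In→Eg, In→a, In→b, In→d, In→e, In→f}.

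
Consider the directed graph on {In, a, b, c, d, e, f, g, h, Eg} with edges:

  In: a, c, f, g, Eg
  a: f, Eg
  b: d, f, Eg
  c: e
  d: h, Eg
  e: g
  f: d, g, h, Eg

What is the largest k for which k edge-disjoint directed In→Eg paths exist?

3

Assign every edge capacity 1; by Menger, the answer equals the max flow.
Path In→Eg (+1); total 1.
Path In→a→Eg (+1); total 2.
Path In→f→Eg (+1); total 3.
No residual In→Eg path; max flow = 3.
Certifying cut of size 3: {In→Eg, In→a, In→f}.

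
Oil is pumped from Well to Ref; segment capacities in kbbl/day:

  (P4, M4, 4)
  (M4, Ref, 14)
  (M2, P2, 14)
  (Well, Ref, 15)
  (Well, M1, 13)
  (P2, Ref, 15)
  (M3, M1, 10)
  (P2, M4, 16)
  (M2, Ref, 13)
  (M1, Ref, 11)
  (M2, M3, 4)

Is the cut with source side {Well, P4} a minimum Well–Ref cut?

No — its capacity is 32, but the minimum cut has capacity 26.

Given cut capacity: 13 + 15 + 4 = 32.
Augment Well→Ref: bottleneck 15, flow now 15.
Augment Well→M1→Ref: bottleneck 11, flow now 26.
No augmenting path remains; maximum flow = 26.
In the residual graph, reachable from Well: {Well, M1}.
Min-cut edges: Well→Ref (15), M1→Ref (11); capacity 15 + 11 = 26.
Cut capacity 32 exceeds the max flow 26, so it is not minimum.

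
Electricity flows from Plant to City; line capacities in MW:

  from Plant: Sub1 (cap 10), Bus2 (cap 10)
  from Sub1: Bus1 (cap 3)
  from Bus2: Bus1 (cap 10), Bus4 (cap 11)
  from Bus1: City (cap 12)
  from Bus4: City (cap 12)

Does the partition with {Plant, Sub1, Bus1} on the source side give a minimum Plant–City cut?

Given cut capacity: 10 + 12 = 22.
Augment Plant→Sub1→Bus1→City: bottleneck 3, flow now 3.
Augment Plant→Bus2→Bus1→City: bottleneck 9, flow now 12.
Augment Plant→Bus2→Bus4→City: bottleneck 1, flow now 13.
No augmenting path remains; maximum flow = 13.
In the residual graph, reachable from Plant: {Plant, Sub1}.
Min-cut edges: Plant→Bus2 (10), Sub1→Bus1 (3); capacity 10 + 3 = 13.
Cut capacity 22 exceeds the max flow 13, so it is not minimum.

No — its capacity is 22, but the minimum cut has capacity 13.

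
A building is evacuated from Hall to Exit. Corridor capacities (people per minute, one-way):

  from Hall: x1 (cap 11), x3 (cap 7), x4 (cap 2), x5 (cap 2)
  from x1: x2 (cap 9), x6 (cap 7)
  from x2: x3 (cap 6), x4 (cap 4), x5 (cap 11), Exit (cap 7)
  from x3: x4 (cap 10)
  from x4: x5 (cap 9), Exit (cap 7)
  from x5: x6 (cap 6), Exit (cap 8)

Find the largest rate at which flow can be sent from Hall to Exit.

Augment Hall→x4→Exit: bottleneck 2, flow now 2.
Augment Hall→x5→Exit: bottleneck 2, flow now 4.
Augment Hall→x1→x2→Exit: bottleneck 7, flow now 11.
Augment Hall→x3→x4→Exit: bottleneck 5, flow now 16.
Augment Hall→x1→x2→x5→Exit: bottleneck 2, flow now 18.
Augment Hall→x3→x4→x5→Exit: bottleneck 2, flow now 20.
No augmenting path remains; maximum flow = 20.
In the residual graph, reachable from Hall: {Hall, x1, x6}.
Min-cut edges: Hall→x3 (7), Hall→x4 (2), Hall→x5 (2), x1→x2 (9); capacity 7 + 2 + 2 + 9 = 20.
This cut is saturated, so no flow can exceed 20.

20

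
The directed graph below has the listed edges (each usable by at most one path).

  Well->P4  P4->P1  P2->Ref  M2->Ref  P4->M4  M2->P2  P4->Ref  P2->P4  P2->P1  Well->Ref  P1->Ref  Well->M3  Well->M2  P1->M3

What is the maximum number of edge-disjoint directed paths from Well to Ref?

3

Assign every edge capacity 1; by Menger, the answer equals the max flow.
Path Well→Ref (+1); total 1.
Path Well→M2→Ref (+1); total 2.
Path Well→P4→Ref (+1); total 3.
No residual Well→Ref path; max flow = 3.
Certifying cut of size 3: {Well→M2, Well→P4, Well→Ref}.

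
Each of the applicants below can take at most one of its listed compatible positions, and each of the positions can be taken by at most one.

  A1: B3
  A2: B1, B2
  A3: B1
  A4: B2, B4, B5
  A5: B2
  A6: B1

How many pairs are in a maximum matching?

Unit-capacity flow: source→left, listed edges, right→sink; max matching = max flow.
Augmenting path A1→B3 (+1); matched 1.
Augmenting path A2→B1 (+1); matched 2.
Augmenting path A4→B2 (+1); matched 3.
Augmenting path A5→B2→A4→B4 (+1); matched 4.
No augmenting path remains; maximum matching = 4.
König certificate: {A1, A4, B1, B2} is a vertex cover of size 4 (every listed pair touches it), so no matching can be larger.

4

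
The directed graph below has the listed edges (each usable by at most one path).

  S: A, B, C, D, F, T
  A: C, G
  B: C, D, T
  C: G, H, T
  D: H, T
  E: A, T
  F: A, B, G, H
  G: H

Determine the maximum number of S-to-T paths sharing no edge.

Assign every edge capacity 1; by Menger, the answer equals the max flow.
Path S→T (+1); total 1.
Path S→B→T (+1); total 2.
Path S→C→T (+1); total 3.
Path S→D→T (+1); total 4.
No residual S→T path; max flow = 4.
Certifying cut of size 4: {B→T, C→T, D→T, S→T}.

4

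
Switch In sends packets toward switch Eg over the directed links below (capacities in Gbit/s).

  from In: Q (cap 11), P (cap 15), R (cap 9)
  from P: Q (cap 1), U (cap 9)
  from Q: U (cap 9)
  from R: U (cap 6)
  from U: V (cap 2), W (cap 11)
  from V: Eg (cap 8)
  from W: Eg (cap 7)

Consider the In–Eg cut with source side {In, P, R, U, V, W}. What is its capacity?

27

Edges leaving {In, P, R, U, V, W}: In→Q (11), P→Q (1), V→Eg (8), W→Eg (7).
Cut capacity = 11 + 1 + 8 + 7 = 27.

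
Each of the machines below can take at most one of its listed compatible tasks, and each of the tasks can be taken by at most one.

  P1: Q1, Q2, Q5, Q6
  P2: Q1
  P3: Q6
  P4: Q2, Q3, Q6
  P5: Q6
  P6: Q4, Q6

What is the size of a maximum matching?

5

Unit-capacity flow: source→left, listed edges, right→sink; max matching = max flow.
Augmenting path P1→Q1 (+1); matched 1.
Augmenting path P3→Q6 (+1); matched 2.
Augmenting path P4→Q2 (+1); matched 3.
Augmenting path P6→Q4 (+1); matched 4.
Augmenting path P2→Q1→P1→Q5 (+1); matched 5.
No augmenting path remains; maximum matching = 5.
König certificate: {P1, P2, P4, P6, Q6} is a vertex cover of size 5 (every listed pair touches it), so no matching can be larger.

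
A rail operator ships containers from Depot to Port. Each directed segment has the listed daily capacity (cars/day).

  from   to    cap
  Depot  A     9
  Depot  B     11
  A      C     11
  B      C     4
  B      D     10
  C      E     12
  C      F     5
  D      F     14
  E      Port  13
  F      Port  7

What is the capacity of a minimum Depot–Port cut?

Augment Depot→A→C→E→Port: bottleneck 9, flow now 9.
Augment Depot→B→C→E→Port: bottleneck 3, flow now 12.
Augment Depot→B→C→F→Port: bottleneck 1, flow now 13.
Augment Depot→B→D→F→Port: bottleneck 6, flow now 19.
No augmenting path remains; maximum flow = 19.
By max-flow min-cut, the minimum cut capacity equals the max flow.
In the residual graph, reachable from Depot: {Depot, A, B, C, D, F}.
Min-cut edges: C→E (12), F→Port (7); capacity 12 + 7 = 19.

19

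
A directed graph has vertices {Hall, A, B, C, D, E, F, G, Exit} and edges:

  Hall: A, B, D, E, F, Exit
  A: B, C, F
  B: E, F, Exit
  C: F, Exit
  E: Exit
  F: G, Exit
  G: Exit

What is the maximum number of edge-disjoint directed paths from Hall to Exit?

5

Assign every edge capacity 1; by Menger, the answer equals the max flow.
Path Hall→Exit (+1); total 1.
Path Hall→B→Exit (+1); total 2.
Path Hall→E→Exit (+1); total 3.
Path Hall→F→Exit (+1); total 4.
Path Hall→A→C→Exit (+1); total 5.
No residual Hall→Exit path; max flow = 5.
Certifying cut of size 5: {Hall→A, Hall→B, Hall→E, Hall→Exit, Hall→F}.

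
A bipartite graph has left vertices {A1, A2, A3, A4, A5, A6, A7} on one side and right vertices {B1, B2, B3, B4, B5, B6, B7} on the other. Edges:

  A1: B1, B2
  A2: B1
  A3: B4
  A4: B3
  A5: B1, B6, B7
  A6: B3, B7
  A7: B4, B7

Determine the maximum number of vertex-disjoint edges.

6

Unit-capacity flow: source→left, listed edges, right→sink; max matching = max flow.
Augmenting path A1→B1 (+1); matched 1.
Augmenting path A3→B4 (+1); matched 2.
Augmenting path A4→B3 (+1); matched 3.
Augmenting path A5→B6 (+1); matched 4.
Augmenting path A6→B7 (+1); matched 5.
Augmenting path A2→B1→A1→B2 (+1); matched 6.
No augmenting path remains; maximum matching = 6.
König certificate: {A1, A2, A5, B3, B4, B7} is a vertex cover of size 6 (every listed pair touches it), so no matching can be larger.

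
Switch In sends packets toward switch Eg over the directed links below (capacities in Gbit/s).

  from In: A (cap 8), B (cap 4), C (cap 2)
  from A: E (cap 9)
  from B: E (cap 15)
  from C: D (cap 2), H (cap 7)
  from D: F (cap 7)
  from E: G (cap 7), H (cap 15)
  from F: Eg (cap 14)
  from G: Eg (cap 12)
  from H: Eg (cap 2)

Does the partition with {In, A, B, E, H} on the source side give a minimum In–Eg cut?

Yes — it is a minimum cut (capacity 11).

Given cut capacity: 2 + 7 + 2 = 11.
Augment In→C→H→Eg: bottleneck 2, flow now 2.
Augment In→A→E→G→Eg: bottleneck 7, flow now 9.
Augment In→A→E→H→C→D→F→Eg: bottleneck 1, flow now 10. (uses reverse residual edge)
Augment In→B→E→H→C→D→F→Eg: bottleneck 1, flow now 11. (uses reverse residual edge)
No augmenting path remains; maximum flow = 11.
Cut capacity 11 equals the max flow, so it is a minimum cut.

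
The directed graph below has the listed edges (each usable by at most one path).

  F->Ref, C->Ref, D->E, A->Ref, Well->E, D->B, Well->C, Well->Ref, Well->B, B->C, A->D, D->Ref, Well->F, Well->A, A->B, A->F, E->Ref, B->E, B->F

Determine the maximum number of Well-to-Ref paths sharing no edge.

5

Assign every edge capacity 1; by Menger, the answer equals the max flow.
Path Well→Ref (+1); total 1.
Path Well→A→Ref (+1); total 2.
Path Well→C→Ref (+1); total 3.
Path Well→E→Ref (+1); total 4.
Path Well→F→Ref (+1); total 5.
No residual Well→Ref path; max flow = 5.
Certifying cut of size 5: {C→Ref, E→Ref, F→Ref, Well→A, Well→Ref}.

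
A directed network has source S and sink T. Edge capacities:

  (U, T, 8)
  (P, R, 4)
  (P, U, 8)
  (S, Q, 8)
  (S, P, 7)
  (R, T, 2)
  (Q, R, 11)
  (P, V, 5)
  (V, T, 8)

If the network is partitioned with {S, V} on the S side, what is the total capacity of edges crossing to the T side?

Edges leaving {S, V}: S→P (7), S→Q (8), V→T (8).
Cut capacity = 7 + 8 + 8 = 23.

23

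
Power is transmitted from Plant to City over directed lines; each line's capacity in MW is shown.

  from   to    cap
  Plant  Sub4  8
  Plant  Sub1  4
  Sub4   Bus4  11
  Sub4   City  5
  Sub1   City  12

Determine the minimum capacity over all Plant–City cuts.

Augment Plant→Sub4→City: bottleneck 5, flow now 5.
Augment Plant→Sub1→City: bottleneck 4, flow now 9.
No augmenting path remains; maximum flow = 9.
By max-flow min-cut, the minimum cut capacity equals the max flow.
In the residual graph, reachable from Plant: {Plant, Sub4, Bus4}.
Min-cut edges: Plant→Sub1 (4), Sub4→City (5); capacity 4 + 5 = 9.

9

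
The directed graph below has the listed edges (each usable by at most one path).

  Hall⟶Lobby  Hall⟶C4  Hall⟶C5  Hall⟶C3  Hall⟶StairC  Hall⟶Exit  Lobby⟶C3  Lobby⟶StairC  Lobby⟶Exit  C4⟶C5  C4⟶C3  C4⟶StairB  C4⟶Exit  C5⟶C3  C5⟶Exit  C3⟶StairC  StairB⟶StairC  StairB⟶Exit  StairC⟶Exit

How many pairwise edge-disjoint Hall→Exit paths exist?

5

Assign every edge capacity 1; by Menger, the answer equals the max flow.
Path Hall→Exit (+1); total 1.
Path Hall→Lobby→Exit (+1); total 2.
Path Hall→C4→Exit (+1); total 3.
Path Hall→C5→Exit (+1); total 4.
Path Hall→StairC→Exit (+1); total 5.
No residual Hall→Exit path; max flow = 5.
Certifying cut of size 5: {Hall→C4, Hall→C5, Hall→Exit, Hall→Lobby, StairC→Exit}.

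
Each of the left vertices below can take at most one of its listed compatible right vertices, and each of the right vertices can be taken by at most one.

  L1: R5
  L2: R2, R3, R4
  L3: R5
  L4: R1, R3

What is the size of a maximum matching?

Unit-capacity flow: source→left, listed edges, right→sink; max matching = max flow.
Augmenting path L1→R5 (+1); matched 1.
Augmenting path L2→R2 (+1); matched 2.
Augmenting path L4→R1 (+1); matched 3.
No augmenting path remains; maximum matching = 3.
König certificate: {L2, L4, R5} is a vertex cover of size 3 (every listed pair touches it), so no matching can be larger.

3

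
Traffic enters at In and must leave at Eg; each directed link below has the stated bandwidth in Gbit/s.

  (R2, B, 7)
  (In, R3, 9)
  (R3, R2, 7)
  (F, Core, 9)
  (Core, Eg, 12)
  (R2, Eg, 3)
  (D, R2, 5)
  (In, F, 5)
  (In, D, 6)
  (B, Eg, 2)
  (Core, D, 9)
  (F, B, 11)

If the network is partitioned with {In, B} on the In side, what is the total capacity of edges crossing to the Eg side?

Edges leaving {In, B}: In→R3 (9), In→F (5), In→D (6), B→Eg (2).
Cut capacity = 9 + 5 + 6 + 2 = 22.

22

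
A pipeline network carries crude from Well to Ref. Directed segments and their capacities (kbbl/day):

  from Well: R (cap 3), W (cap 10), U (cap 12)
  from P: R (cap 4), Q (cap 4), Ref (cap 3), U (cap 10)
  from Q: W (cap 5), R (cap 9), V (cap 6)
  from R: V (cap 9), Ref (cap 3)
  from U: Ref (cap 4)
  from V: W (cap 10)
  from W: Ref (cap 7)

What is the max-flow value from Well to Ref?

14

Augment Well→R→Ref: bottleneck 3, flow now 3.
Augment Well→U→Ref: bottleneck 4, flow now 7.
Augment Well→W→Ref: bottleneck 7, flow now 14.
No augmenting path remains; maximum flow = 14.
In the residual graph, reachable from Well: {Well, U, W}.
Min-cut edges: Well→R (3), U→Ref (4), W→Ref (7); capacity 3 + 4 + 7 = 14.
This cut is saturated, so no flow can exceed 14.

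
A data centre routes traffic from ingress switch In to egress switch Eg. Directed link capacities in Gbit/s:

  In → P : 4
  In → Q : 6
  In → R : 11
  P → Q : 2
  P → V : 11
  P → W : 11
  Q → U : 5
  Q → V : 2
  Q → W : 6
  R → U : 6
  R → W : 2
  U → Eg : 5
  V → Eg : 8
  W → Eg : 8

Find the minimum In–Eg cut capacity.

17

Augment In→P→V→Eg: bottleneck 4, flow now 4.
Augment In→Q→U→Eg: bottleneck 5, flow now 9.
Augment In→Q→V→Eg: bottleneck 1, flow now 10.
Augment In→R→W→Eg: bottleneck 2, flow now 12.
Augment In→R→U→Q→V→Eg: bottleneck 1, flow now 13. (uses reverse residual edge)
Augment In→R→U→Q→W→Eg: bottleneck 4, flow now 17. (uses reverse residual edge)
No augmenting path remains; maximum flow = 17.
By max-flow min-cut, the minimum cut capacity equals the max flow.
In the residual graph, reachable from In: {In, R, U}.
Min-cut edges: In→P (4), In→Q (6), R→W (2), U→Eg (5); capacity 4 + 6 + 2 + 5 = 17.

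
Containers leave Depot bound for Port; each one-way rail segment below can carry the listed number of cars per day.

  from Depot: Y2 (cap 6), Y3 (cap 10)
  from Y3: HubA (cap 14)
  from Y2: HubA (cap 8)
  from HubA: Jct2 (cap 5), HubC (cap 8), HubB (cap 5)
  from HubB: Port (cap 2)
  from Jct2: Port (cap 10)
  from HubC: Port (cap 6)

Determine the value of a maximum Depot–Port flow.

13

Augment Depot→Y3→HubA→HubB→Port: bottleneck 2, flow now 2.
Augment Depot→Y3→HubA→Jct2→Port: bottleneck 5, flow now 7.
Augment Depot→Y3→HubA→HubC→Port: bottleneck 3, flow now 10.
Augment Depot→Y2→HubA→HubC→Port: bottleneck 3, flow now 13.
No augmenting path remains; maximum flow = 13.
In the residual graph, reachable from Depot: {Depot, Y3, Y2, HubA, HubB, HubC}.
Min-cut edges: HubA→Jct2 (5), HubB→Port (2), HubC→Port (6); capacity 5 + 2 + 6 = 13.
This cut is saturated, so no flow can exceed 13.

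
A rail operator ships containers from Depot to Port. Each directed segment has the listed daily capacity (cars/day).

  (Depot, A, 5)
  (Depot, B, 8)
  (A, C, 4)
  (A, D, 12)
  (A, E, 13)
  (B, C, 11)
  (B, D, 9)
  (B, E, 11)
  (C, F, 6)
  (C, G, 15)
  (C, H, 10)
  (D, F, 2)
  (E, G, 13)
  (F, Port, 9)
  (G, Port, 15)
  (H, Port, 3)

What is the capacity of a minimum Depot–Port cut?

13

Augment Depot→A→C→F→Port: bottleneck 4, flow now 4.
Augment Depot→A→D→F→Port: bottleneck 1, flow now 5.
Augment Depot→B→C→F→Port: bottleneck 2, flow now 7.
Augment Depot→B→C→G→Port: bottleneck 6, flow now 13.
No augmenting path remains; maximum flow = 13.
By max-flow min-cut, the minimum cut capacity equals the max flow.
In the residual graph, reachable from Depot: {Depot}.
Min-cut edges: Depot→A (5), Depot→B (8); capacity 5 + 8 = 13.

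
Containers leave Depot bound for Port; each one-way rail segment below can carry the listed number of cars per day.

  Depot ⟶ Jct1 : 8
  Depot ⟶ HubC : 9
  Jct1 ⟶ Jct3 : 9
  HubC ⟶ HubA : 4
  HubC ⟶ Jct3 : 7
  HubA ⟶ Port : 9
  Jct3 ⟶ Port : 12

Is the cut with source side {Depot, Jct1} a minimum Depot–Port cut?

No — its capacity is 18, but the minimum cut has capacity 16.

Given cut capacity: 9 + 9 = 18.
Augment Depot→Jct1→Jct3→Port: bottleneck 8, flow now 8.
Augment Depot→HubC→HubA→Port: bottleneck 4, flow now 12.
Augment Depot→HubC→Jct3→Port: bottleneck 4, flow now 16.
No augmenting path remains; maximum flow = 16.
In the residual graph, reachable from Depot: {Depot, Jct1, HubC, Jct3}.
Min-cut edges: HubC→HubA (4), Jct3→Port (12); capacity 4 + 12 = 16.
Cut capacity 18 exceeds the max flow 16, so it is not minimum.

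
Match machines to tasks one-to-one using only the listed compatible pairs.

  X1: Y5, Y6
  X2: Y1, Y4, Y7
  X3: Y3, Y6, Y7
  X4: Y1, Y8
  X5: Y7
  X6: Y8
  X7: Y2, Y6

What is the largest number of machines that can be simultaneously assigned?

Unit-capacity flow: source→left, listed edges, right→sink; max matching = max flow.
Augmenting path X1→Y5 (+1); matched 1.
Augmenting path X2→Y1 (+1); matched 2.
Augmenting path X3→Y3 (+1); matched 3.
Augmenting path X4→Y8 (+1); matched 4.
Augmenting path X5→Y7 (+1); matched 5.
Augmenting path X7→Y2 (+1); matched 6.
Augmenting path X6→Y8→X4→Y1→X2→Y4 (+1); matched 7.
No augmenting path remains; maximum matching = 7.
König certificate: {X1, X2, X3, X4, X5, X6, X7} is a vertex cover of size 7 (every listed pair touches it), so no matching can be larger.

7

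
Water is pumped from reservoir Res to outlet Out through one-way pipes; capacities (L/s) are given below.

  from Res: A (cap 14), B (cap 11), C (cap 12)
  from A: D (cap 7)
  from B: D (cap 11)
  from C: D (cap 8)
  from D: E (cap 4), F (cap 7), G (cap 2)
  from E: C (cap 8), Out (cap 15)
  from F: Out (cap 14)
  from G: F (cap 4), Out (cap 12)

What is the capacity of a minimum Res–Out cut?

Augment Res→A→D→E→Out: bottleneck 4, flow now 4.
Augment Res→A→D→F→Out: bottleneck 3, flow now 7.
Augment Res→B→D→F→Out: bottleneck 4, flow now 11.
Augment Res→B→D→G→Out: bottleneck 2, flow now 13.
No augmenting path remains; maximum flow = 13.
By max-flow min-cut, the minimum cut capacity equals the max flow.
In the residual graph, reachable from Res: {Res, A, B, C, D}.
Min-cut edges: D→E (4), D→F (7), D→G (2); capacity 4 + 7 + 2 = 13.

13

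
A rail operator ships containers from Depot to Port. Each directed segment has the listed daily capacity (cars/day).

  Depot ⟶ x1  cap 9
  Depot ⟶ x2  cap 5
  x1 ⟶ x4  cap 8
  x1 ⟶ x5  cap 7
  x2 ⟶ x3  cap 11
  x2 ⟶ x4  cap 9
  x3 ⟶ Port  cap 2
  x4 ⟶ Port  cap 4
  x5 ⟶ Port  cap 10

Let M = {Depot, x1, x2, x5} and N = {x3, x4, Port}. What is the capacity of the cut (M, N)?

Edges leaving {Depot, x1, x2, x5}: x1→x4 (8), x2→x3 (11), x2→x4 (9), x5→Port (10).
Cut capacity = 8 + 11 + 9 + 10 = 38.

38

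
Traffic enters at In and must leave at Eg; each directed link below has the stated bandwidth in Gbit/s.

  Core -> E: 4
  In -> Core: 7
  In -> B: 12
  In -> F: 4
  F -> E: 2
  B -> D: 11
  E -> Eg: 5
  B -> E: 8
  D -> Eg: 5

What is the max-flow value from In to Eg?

Augment In→Core→E→Eg: bottleneck 4, flow now 4.
Augment In→B→E→Eg: bottleneck 1, flow now 5.
Augment In→B→D→Eg: bottleneck 5, flow now 10.
No augmenting path remains; maximum flow = 10.
In the residual graph, reachable from In: {In, Core, B, F, E, D}.
Min-cut edges: E→Eg (5), D→Eg (5); capacity 5 + 5 = 10.
This cut is saturated, so no flow can exceed 10.

10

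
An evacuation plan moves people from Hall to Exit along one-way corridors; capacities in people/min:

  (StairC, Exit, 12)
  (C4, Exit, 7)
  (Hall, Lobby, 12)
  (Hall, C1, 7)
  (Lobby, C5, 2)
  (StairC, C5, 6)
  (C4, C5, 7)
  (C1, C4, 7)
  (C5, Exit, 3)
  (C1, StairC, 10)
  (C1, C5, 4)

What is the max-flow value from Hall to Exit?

9

Augment Hall→Lobby→C5→Exit: bottleneck 2, flow now 2.
Augment Hall→C1→C5→Exit: bottleneck 1, flow now 3.
Augment Hall→C1→C4→Exit: bottleneck 6, flow now 9.
No augmenting path remains; maximum flow = 9.
In the residual graph, reachable from Hall: {Hall, Lobby}.
Min-cut edges: Hall→C1 (7), Lobby→C5 (2); capacity 7 + 2 = 9.
This cut is saturated, so no flow can exceed 9.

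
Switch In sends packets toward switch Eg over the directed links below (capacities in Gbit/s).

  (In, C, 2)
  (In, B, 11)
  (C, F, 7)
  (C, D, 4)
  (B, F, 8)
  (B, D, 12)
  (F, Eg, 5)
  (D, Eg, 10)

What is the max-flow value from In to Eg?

Augment In→C→F→Eg: bottleneck 2, flow now 2.
Augment In→B→F→Eg: bottleneck 3, flow now 5.
Augment In→B→D→Eg: bottleneck 8, flow now 13.
No augmenting path remains; maximum flow = 13.
In the residual graph, reachable from In: {In}.
Min-cut edges: In→C (2), In→B (11); capacity 2 + 11 = 13.
This cut is saturated, so no flow can exceed 13.

13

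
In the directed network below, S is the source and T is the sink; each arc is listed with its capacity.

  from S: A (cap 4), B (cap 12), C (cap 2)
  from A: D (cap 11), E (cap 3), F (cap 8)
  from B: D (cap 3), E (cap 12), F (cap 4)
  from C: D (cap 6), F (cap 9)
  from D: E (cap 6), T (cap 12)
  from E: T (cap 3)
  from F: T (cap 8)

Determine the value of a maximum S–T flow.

Augment S→A→D→T: bottleneck 4, flow now 4.
Augment S→B→D→T: bottleneck 3, flow now 7.
Augment S→B→E→T: bottleneck 3, flow now 10.
Augment S→B→F→T: bottleneck 4, flow now 14.
Augment S→C→D→T: bottleneck 2, flow now 16.
No augmenting path remains; maximum flow = 16.
In the residual graph, reachable from S: {S, B, E}.
Min-cut edges: S→A (4), S→C (2), B→D (3), B→F (4), E→T (3); capacity 4 + 2 + 3 + 4 + 3 = 16.
This cut is saturated, so no flow can exceed 16.

16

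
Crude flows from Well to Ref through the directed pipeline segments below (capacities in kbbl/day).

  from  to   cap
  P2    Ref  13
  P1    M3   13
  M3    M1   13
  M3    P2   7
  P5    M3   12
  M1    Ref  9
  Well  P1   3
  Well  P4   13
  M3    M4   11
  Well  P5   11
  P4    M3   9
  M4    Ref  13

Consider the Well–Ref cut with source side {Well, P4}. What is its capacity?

23

Edges leaving {Well, P4}: Well→P5 (11), Well→P1 (3), P4→M3 (9).
Cut capacity = 11 + 3 + 9 = 23.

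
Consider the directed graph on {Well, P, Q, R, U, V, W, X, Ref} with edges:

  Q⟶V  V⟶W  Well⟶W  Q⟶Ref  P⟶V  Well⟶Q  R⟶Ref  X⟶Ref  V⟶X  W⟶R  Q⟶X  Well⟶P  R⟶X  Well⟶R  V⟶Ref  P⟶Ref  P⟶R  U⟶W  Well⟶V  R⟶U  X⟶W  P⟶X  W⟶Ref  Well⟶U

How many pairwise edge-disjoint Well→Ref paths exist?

6

Assign every edge capacity 1; by Menger, the answer equals the max flow.
Path Well→P→Ref (+1); total 1.
Path Well→Q→Ref (+1); total 2.
Path Well→R→Ref (+1); total 3.
Path Well→V→Ref (+1); total 4.
Path Well→W→Ref (+1); total 5.
Path Well→U→W→R→X→Ref (+1); total 6.
No residual Well→Ref path; max flow = 6.
Certifying cut of size 6: {Well→P, Well→Q, Well→R, Well→U, Well→V, Well→W}.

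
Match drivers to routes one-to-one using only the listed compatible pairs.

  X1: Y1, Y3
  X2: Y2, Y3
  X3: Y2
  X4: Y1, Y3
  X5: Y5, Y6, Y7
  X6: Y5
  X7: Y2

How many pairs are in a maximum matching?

5

Unit-capacity flow: source→left, listed edges, right→sink; max matching = max flow.
Augmenting path X1→Y1 (+1); matched 1.
Augmenting path X2→Y2 (+1); matched 2.
Augmenting path X4→Y3 (+1); matched 3.
Augmenting path X5→Y5 (+1); matched 4.
Augmenting path X6→Y5→X5→Y6 (+1); matched 5.
No augmenting path remains; maximum matching = 5.
König certificate: {X5, X6, Y1, Y2, Y3} is a vertex cover of size 5 (every listed pair touches it), so no matching can be larger.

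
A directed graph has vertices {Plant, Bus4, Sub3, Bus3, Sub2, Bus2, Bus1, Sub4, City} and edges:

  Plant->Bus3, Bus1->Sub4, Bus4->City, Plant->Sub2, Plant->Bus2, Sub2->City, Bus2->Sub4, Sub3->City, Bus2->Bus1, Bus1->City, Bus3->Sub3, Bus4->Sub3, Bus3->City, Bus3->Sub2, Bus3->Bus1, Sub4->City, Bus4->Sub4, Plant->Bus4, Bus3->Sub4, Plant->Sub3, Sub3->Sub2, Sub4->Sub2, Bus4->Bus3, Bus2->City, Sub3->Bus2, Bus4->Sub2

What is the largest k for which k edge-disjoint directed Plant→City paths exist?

5

Assign every edge capacity 1; by Menger, the answer equals the max flow.
Path Plant→Bus4→City (+1); total 1.
Path Plant→Sub3→City (+1); total 2.
Path Plant→Bus3→City (+1); total 3.
Path Plant→Sub2→City (+1); total 4.
Path Plant→Bus2→City (+1); total 5.
No residual Plant→City path; max flow = 5.
Certifying cut of size 5: {Plant→Bus2, Plant→Bus3, Plant→Bus4, Plant→Sub2, Plant→Sub3}.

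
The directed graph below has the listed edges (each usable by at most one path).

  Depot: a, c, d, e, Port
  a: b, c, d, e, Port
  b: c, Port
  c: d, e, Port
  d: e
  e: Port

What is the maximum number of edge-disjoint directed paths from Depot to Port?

4

Assign every edge capacity 1; by Menger, the answer equals the max flow.
Path Depot→Port (+1); total 1.
Path Depot→a→Port (+1); total 2.
Path Depot→c→Port (+1); total 3.
Path Depot→e→Port (+1); total 4.
No residual Depot→Port path; max flow = 4.
Certifying cut of size 4: {Depot→Port, Depot→a, Depot→c, e→Port}.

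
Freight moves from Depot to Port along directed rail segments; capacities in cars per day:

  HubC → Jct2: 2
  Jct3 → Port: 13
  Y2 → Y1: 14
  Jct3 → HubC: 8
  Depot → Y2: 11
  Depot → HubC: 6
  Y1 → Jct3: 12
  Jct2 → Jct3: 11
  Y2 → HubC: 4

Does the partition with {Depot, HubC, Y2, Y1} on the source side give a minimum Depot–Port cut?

No — its capacity is 14, but the minimum cut has capacity 13.

Given cut capacity: 2 + 12 = 14.
Augment Depot→HubC→Jct2→Jct3→Port: bottleneck 2, flow now 2.
Augment Depot→Y2→Y1→Jct3→Port: bottleneck 11, flow now 13.
No augmenting path remains; maximum flow = 13.
In the residual graph, reachable from Depot: {Depot, HubC}.
Min-cut edges: Depot→Y2 (11), HubC→Jct2 (2); capacity 11 + 2 = 13.
Cut capacity 14 exceeds the max flow 13, so it is not minimum.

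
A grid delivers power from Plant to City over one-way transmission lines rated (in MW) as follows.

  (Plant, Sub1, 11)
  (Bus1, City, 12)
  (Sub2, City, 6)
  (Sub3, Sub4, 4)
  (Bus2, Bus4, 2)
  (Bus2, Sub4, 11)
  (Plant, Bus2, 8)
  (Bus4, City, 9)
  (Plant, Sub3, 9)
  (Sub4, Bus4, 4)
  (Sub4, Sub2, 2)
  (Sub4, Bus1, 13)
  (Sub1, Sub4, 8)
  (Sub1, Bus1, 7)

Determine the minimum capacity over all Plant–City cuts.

Augment Plant→Bus2→Bus4→City: bottleneck 2, flow now 2.
Augment Plant→Sub1→Bus1→City: bottleneck 7, flow now 9.
Augment Plant→Bus2→Sub4→Bus4→City: bottleneck 4, flow now 13.
Augment Plant→Bus2→Sub4→Bus1→City: bottleneck 2, flow now 15.
Augment Plant→Sub1→Sub4→Bus1→City: bottleneck 3, flow now 18.
Augment Plant→Sub1→Sub4→Sub2→City: bottleneck 1, flow now 19.
Augment Plant→Sub3→Sub4→Sub2→City: bottleneck 1, flow now 20.
No augmenting path remains; maximum flow = 20.
By max-flow min-cut, the minimum cut capacity equals the max flow.
In the residual graph, reachable from Plant: {Plant, Bus2, Sub1, Sub3, Sub4, Bus1}.
Min-cut edges: Bus2→Bus4 (2), Sub4→Bus4 (4), Sub4→Sub2 (2), Bus1→City (12); capacity 2 + 4 + 2 + 12 = 20.

20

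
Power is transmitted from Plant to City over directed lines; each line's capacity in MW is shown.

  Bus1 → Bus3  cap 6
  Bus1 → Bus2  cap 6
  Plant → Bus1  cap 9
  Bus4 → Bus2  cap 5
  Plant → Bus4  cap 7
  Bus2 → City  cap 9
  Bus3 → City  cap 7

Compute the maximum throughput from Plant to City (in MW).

Augment Plant→Bus1→Bus2→City: bottleneck 6, flow now 6.
Augment Plant→Bus1→Bus3→City: bottleneck 3, flow now 9.
Augment Plant→Bus4→Bus2→City: bottleneck 3, flow now 12.
Augment Plant→Bus4→Bus2→Bus1→Bus3→City: bottleneck 2, flow now 14. (uses reverse residual edge)
No augmenting path remains; maximum flow = 14.
In the residual graph, reachable from Plant: {Plant, Bus4}.
Min-cut edges: Plant→Bus1 (9), Bus4→Bus2 (5); capacity 9 + 5 = 14.
This cut is saturated, so no flow can exceed 14.

14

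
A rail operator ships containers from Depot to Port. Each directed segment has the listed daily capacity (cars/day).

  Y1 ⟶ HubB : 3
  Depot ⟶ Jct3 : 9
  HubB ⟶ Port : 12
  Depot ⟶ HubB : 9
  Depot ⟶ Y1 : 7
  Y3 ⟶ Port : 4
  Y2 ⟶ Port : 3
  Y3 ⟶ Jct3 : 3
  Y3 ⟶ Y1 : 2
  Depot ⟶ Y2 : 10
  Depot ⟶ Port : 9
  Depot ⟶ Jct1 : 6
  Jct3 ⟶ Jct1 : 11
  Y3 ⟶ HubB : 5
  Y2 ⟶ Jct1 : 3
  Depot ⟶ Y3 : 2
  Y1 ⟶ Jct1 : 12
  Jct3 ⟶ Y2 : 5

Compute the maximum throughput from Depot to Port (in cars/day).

26

Augment Depot→Port: bottleneck 9, flow now 9.
Augment Depot→Y3→Port: bottleneck 2, flow now 11.
Augment Depot→HubB→Port: bottleneck 9, flow now 20.
Augment Depot→Y2→Port: bottleneck 3, flow now 23.
Augment Depot→Y1→HubB→Port: bottleneck 3, flow now 26.
No augmenting path remains; maximum flow = 26.
In the residual graph, reachable from Depot: {Depot, Y1, Jct3, Y2, Jct1}.
Min-cut edges: Depot→Y3 (2), Depot→HubB (9), Depot→Port (9), Y1→HubB (3), Y2→Port (3); capacity 2 + 9 + 9 + 3 + 3 = 26.
This cut is saturated, so no flow can exceed 26.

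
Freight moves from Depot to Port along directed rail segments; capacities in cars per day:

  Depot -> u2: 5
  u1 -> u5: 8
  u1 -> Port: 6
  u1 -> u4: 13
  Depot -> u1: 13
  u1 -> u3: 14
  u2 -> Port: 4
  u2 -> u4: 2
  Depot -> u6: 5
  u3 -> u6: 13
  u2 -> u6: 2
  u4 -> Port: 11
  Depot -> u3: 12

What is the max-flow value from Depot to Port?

Augment Depot→u1→Port: bottleneck 6, flow now 6.
Augment Depot→u2→Port: bottleneck 4, flow now 10.
Augment Depot→u1→u4→Port: bottleneck 7, flow now 17.
Augment Depot→u2→u4→Port: bottleneck 1, flow now 18.
No augmenting path remains; maximum flow = 18.
In the residual graph, reachable from Depot: {Depot, u3, u6}.
Min-cut edges: Depot→u1 (13), Depot→u2 (5); capacity 13 + 5 = 18.
This cut is saturated, so no flow can exceed 18.

18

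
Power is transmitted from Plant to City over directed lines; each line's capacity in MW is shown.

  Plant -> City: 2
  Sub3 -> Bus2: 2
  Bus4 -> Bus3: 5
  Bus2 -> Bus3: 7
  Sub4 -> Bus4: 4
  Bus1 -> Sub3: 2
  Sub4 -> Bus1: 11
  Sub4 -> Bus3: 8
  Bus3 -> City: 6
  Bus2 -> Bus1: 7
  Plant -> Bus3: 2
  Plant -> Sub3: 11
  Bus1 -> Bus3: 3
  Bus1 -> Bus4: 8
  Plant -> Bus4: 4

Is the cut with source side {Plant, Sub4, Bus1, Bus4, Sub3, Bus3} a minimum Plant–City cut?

Given cut capacity: 2 + 2 + 6 = 10.
Augment Plant→City: bottleneck 2, flow now 2.
Augment Plant→Bus3→City: bottleneck 2, flow now 4.
Augment Plant→Bus4→Bus3→City: bottleneck 4, flow now 8.
No augmenting path remains; maximum flow = 8.
In the residual graph, reachable from Plant: {Plant, Bus2, Bus1, Bus4, Sub3, Bus3}.
Min-cut edges: Plant→City (2), Bus3→City (6); capacity 2 + 6 = 8.
Cut capacity 10 exceeds the max flow 8, so it is not minimum.

No — its capacity is 10, but the minimum cut has capacity 8.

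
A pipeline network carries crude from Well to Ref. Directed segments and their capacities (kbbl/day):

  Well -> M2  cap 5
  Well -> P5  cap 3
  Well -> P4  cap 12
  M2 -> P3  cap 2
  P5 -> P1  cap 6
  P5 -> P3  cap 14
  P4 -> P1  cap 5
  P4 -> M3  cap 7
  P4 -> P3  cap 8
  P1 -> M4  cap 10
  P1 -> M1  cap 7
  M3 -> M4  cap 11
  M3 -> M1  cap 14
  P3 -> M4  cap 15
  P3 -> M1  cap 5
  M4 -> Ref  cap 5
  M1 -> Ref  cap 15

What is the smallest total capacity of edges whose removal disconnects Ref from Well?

17

Augment Well→M2→P3→M4→Ref: bottleneck 2, flow now 2.
Augment Well→P5→P1→M4→Ref: bottleneck 3, flow now 5.
Augment Well→P4→P1→M1→Ref: bottleneck 5, flow now 10.
Augment Well→P4→M3→M1→Ref: bottleneck 7, flow now 17.
No augmenting path remains; maximum flow = 17.
By max-flow min-cut, the minimum cut capacity equals the max flow.
In the residual graph, reachable from Well: {Well, M2}.
Min-cut edges: Well→P5 (3), Well→P4 (12), M2→P3 (2); capacity 3 + 12 + 2 = 17.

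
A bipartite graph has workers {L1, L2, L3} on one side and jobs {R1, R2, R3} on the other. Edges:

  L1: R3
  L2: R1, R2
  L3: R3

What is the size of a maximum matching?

2

Unit-capacity flow: source→left, listed edges, right→sink; max matching = max flow.
Augmenting path L1→R3 (+1); matched 1.
Augmenting path L2→R1 (+1); matched 2.
No augmenting path remains; maximum matching = 2.
König certificate: {L2, R3} is a vertex cover of size 2 (every listed pair touches it), so no matching can be larger.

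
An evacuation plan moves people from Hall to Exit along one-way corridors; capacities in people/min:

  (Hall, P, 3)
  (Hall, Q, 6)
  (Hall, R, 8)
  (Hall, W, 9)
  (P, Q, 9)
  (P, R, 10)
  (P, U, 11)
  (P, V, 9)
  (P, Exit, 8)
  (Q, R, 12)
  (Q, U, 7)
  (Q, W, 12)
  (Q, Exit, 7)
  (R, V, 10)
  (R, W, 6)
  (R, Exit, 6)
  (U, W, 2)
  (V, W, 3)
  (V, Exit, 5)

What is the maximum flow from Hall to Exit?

Augment Hall→P→Exit: bottleneck 3, flow now 3.
Augment Hall→Q→Exit: bottleneck 6, flow now 9.
Augment Hall→R→Exit: bottleneck 6, flow now 15.
Augment Hall→R→V→Exit: bottleneck 2, flow now 17.
No augmenting path remains; maximum flow = 17.
In the residual graph, reachable from Hall: {Hall, W}.
Min-cut edges: Hall→P (3), Hall→Q (6), Hall→R (8); capacity 3 + 6 + 8 = 17.
This cut is saturated, so no flow can exceed 17.

17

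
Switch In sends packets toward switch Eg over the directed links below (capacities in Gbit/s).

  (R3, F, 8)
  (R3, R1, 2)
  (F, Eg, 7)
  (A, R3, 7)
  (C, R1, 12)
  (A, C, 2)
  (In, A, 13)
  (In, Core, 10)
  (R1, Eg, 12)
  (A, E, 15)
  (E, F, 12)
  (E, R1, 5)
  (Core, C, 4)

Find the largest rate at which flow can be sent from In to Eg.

Augment In→Core→C→R1→Eg: bottleneck 4, flow now 4.
Augment In→A→E→F→Eg: bottleneck 7, flow now 11.
Augment In→A→E→R1→Eg: bottleneck 5, flow now 16.
Augment In→A→R3→R1→Eg: bottleneck 1, flow now 17.
No augmenting path remains; maximum flow = 17.
In the residual graph, reachable from In: {In, Core}.
Min-cut edges: In→A (13), Core→C (4); capacity 13 + 4 = 17.
This cut is saturated, so no flow can exceed 17.

17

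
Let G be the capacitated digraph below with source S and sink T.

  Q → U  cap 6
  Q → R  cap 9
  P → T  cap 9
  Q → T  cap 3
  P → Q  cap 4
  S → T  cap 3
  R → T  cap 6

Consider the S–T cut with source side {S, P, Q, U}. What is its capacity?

24

Edges leaving {S, P, Q, U}: S→T (3), P→T (9), Q→R (9), Q→T (3).
Cut capacity = 3 + 9 + 9 + 3 = 24.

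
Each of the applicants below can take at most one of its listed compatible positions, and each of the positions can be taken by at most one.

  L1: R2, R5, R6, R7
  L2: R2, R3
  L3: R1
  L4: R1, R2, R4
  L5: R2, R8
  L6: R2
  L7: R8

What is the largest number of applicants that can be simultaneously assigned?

Unit-capacity flow: source→left, listed edges, right→sink; max matching = max flow.
Augmenting path L1→R2 (+1); matched 1.
Augmenting path L2→R3 (+1); matched 2.
Augmenting path L3→R1 (+1); matched 3.
Augmenting path L4→R4 (+1); matched 4.
Augmenting path L5→R8 (+1); matched 5.
Augmenting path L6→R2→L1→R5 (+1); matched 6.
No augmenting path remains; maximum matching = 6.
König certificate: {L1, L2, L3, L4, R2, R8} is a vertex cover of size 6 (every listed pair touches it), so no matching can be larger.

6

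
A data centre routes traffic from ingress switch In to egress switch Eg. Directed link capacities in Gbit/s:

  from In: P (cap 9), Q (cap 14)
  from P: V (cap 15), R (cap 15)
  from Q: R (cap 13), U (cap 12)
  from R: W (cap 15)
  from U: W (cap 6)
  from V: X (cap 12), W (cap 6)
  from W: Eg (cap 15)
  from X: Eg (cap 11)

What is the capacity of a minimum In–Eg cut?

Augment In→P→R→W→Eg: bottleneck 9, flow now 9.
Augment In→Q→R→W→Eg: bottleneck 6, flow now 15.
Augment In→Q→R→P→V→X→Eg: bottleneck 7, flow now 22. (uses reverse residual edge)
Augment In→Q→U→W→R→P→V→X→Eg: bottleneck 1, flow now 23. (uses reverse residual edge)
No augmenting path remains; maximum flow = 23.
By max-flow min-cut, the minimum cut capacity equals the max flow.
In the residual graph, reachable from In: {In}.
Min-cut edges: In→P (9), In→Q (14); capacity 9 + 14 = 23.

23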